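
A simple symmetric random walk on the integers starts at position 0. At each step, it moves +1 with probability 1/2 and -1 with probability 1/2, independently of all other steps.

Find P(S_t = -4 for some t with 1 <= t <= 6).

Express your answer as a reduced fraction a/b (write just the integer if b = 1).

Answer: 1/8

Derivation:
Count via complement. Let g(t,s) = #length-t paths at position s with S_1..S_t all ≠ -4.
g(t,s) = g(t-1,s-1) + g(t-1,s+1) for s ≠ -4; g(t,-4) = 0.
t=0: g(0,0)=1
t=1: g(1,-1)=1 g(1,1)=1
t=2: g(2,-2)=1 g(2,0)=2 g(2,2)=1
t=3: g(3,-3)=1 g(3,-1)=3 g(3,1)=3 g(3,3)=1
t=4: g(4,-2)=4 g(4,0)=6 g(4,2)=4 g(4,4)=1
t=5: g(5,-3)=4 g(5,-1)=10 g(5,1)=10 g(5,3)=5 g(5,5)=1
t=6: g(6,-2)=14 g(6,0)=20 g(6,2)=15 g(6,4)=6 g(6,6)=1
Paths never hitting -4: Σ_s g(6,s) = 56
Paths hitting -4: 2^6 - 56 = 8
P = 8/64 = 1/8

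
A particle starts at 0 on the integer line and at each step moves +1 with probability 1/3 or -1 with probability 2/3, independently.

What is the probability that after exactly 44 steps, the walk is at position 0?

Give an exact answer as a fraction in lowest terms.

Answer: 2941743566642216960/328256967394537077627

Derivation:
To be at 0 after 44 steps: need exactly 22 steps of +1 and 22 of -1.
Number of such sequences: C(44,22) = 2104098963720
Each has probability (1/3)^22 · (2/3)^22 = 4194304/984770902183611232881
P = 2104098963720 · 4194304/984770902183611232881 = 2941743566642216960/328256967394537077627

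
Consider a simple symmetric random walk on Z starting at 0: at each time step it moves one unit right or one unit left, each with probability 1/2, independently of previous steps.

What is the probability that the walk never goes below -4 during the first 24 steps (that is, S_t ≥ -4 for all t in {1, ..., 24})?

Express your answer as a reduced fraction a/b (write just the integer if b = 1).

Let f(t,s) = #length-t paths at position s with S_1..S_t all ≥ -4.
f(t,s) = f(t-1,s-1) + f(t-1,s+1) for s ≥ -4; f(t,s) = 0 for s < -4.
t=0: f(0,0)=1
t=1: f(1,-1)=1 f(1,1)=1
t=2: f(2,-2)=1 f(2,0)=2 f(2,2)=1
t=3: f(3,-3)=1 f(3,-1)=3 f(3,1)=3 f(3,3)=1
t=4: f(4,-4)=1 f(4,-2)=4 f(4,0)=6 f(4,2)=4 f(4,4)=1
t=5: f(5,-3)=5 f(5,-1)=10 f(5,1)=10 f(5,3)=5 f(5,5)=1
t=6: f(6,-4)=5 f(6,-2)=15 f(6,0)=20 f(6,2)=15 f(6,4)=6 f(6,6)=1
t=7: f(7,-3)=20 f(7,-1)=35 f(7,1)=35 f(7,3)=21 f(7,5)=7 f(7,7)=1
t=8: f(8,-4)=20 f(8,-2)=55 f(8,0)=70 f(8,2)=56 f(8,4)=28 f(8,6)=8 f(8,8)=1
t=9: f(9,-3)=75 f(9,-1)=125 f(9,1)=126 f(9,3)=84 f(9,5)=36 f(9,7)=9 f(9,9)=1
t=10: f(10,-4)=75 f(10,-2)=200 f(10,0)=251 f(10,2)=210 f(10,4)=120 f(10,6)=45 f(10,8)=10 f(10,10)=1
t=11: f(11,-3)=275 f(11,-1)=451 f(11,1)=461 f(11,3)=330 f(11,5)=165 f(11,7)=55 f(11,9)=11 f(11,11)=1
t=12: f(12,-4)=275 f(12,-2)=726 f(12,0)=912 f(12,2)=791 f(12,4)=495 f(12,6)=220 f(12,8)=66 f(12,10)=12 f(12,12)=1
t=13: f(13,-3)=1001 f(13,-1)=1638 f(13,1)=1703 f(13,3)=1286 f(13,5)=715 f(13,7)=286 f(13,9)=78 f(13,11)=13 f(13,13)=1
t=14: f(14,-4)=1001 f(14,-2)=2639 f(14,0)=3341 f(14,2)=2989 f(14,4)=2001 f(14,6)=1001 f(14,8)=364 f(14,10)=91 f(14,12)=14 f(14,14)=1
t=15: f(15,-3)=3640 f(15,-1)=5980 f(15,1)=6330 f(15,3)=4990 f(15,5)=3002 f(15,7)=1365 f(15,9)=455 f(15,11)=105 f(15,13)=15 f(15,15)=1
t=16: f(16,-4)=3640 f(16,-2)=9620 f(16,0)=12310 f(16,2)=11320 f(16,4)=7992 f(16,6)=4367 f(16,8)=1820 f(16,10)=560 f(16,12)=120 f(16,14)=16 f(16,16)=1
t=17: f(17,-3)=13260 f(17,-1)=21930 f(17,1)=23630 f(17,3)=19312 f(17,5)=12359 f(17,7)=6187 f(17,9)=2380 f(17,11)=680 f(17,13)=136 f(17,15)=17 f(17,17)=1
t=18: f(18,-4)=13260 f(18,-2)=35190 f(18,0)=45560 f(18,2)=42942 f(18,4)=31671 f(18,6)=18546 f(18,8)=8567 f(18,10)=3060 f(18,12)=816 f(18,14)=153 f(18,16)=18 f(18,18)=1
t=19: f(19,-3)=48450 f(19,-1)=80750 f(19,1)=88502 f(19,3)=74613 f(19,5)=50217 f(19,7)=27113 f(19,9)=11627 f(19,11)=3876 f(19,13)=969 f(19,15)=171 f(19,17)=19 f(19,19)=1
t=20: f(20,-4)=48450 f(20,-2)=129200 f(20,0)=169252 f(20,2)=163115 f(20,4)=124830 f(20,6)=77330 f(20,8)=38740 f(20,10)=15503 f(20,12)=4845 f(20,14)=1140 f(20,16)=190 f(20,18)=20 f(20,20)=1
t=21: f(21,-3)=177650 f(21,-1)=298452 f(21,1)=332367 f(21,3)=287945 f(21,5)=202160 f(21,7)=116070 f(21,9)=54243 f(21,11)=20348 f(21,13)=5985 f(21,15)=1330 f(21,17)=210 f(21,19)=21 f(21,21)=1
t=22: f(22,-4)=177650 f(22,-2)=476102 f(22,0)=630819 f(22,2)=620312 f(22,4)=490105 f(22,6)=318230 f(22,8)=170313 f(22,10)=74591 f(22,12)=26333 f(22,14)=7315 f(22,16)=1540 f(22,18)=231 f(22,20)=22 f(22,22)=1
t=23: f(23,-3)=653752 f(23,-1)=1106921 f(23,1)=1251131 f(23,3)=1110417 f(23,5)=808335 f(23,7)=488543 f(23,9)=244904 f(23,11)=100924 f(23,13)=33648 f(23,15)=8855 f(23,17)=1771 f(23,19)=253 f(23,21)=23 f(23,23)=1
t=24: f(24,-4)=653752 f(24,-2)=1760673 f(24,0)=2358052 f(24,2)=2361548 f(24,4)=1918752 f(24,6)=1296878 f(24,8)=733447 f(24,10)=345828 f(24,12)=134572 f(24,14)=42503 f(24,16)=10626 f(24,18)=2024 f(24,20)=276 f(24,22)=24 f(24,24)=1
Σ_s f(24,s) = 11618956
P = 11618956/16777216 = 2904739/4194304

Answer: 2904739/4194304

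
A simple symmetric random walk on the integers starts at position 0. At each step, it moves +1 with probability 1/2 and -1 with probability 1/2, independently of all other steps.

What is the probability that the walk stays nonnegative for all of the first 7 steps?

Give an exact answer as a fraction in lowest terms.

Let f(t,s) = #length-t paths at position s with S_1..S_t all ≥ 0.
f(t,s) = f(t-1,s-1) + f(t-1,s+1) for s ≥ 0; f(t,s) = 0 for s < 0.
t=0: f(0,0)=1
t=1: f(1,1)=1
t=2: f(2,0)=1 f(2,2)=1
t=3: f(3,1)=2 f(3,3)=1
t=4: f(4,0)=2 f(4,2)=3 f(4,4)=1
t=5: f(5,1)=5 f(5,3)=4 f(5,5)=1
t=6: f(6,0)=5 f(6,2)=9 f(6,4)=5 f(6,6)=1
t=7: f(7,1)=14 f(7,3)=14 f(7,5)=6 f(7,7)=1
Σ_s f(7,s) = 35
P = 35/128 = 35/128

Answer: 35/128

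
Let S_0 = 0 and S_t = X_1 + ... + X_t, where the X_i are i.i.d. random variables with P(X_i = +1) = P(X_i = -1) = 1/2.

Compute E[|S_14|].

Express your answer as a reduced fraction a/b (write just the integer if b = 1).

S_14 takes values m ≡ 0 (mod 2) with |m| ≤ 14; P(S_14=m) = C(14,(14+m)/2)/2^14.
Total paths: 2^14 = 16384
Distribution: P(S=-14)=1/16384, P(S=-12)=14/16384, P(S=-10)=91/16384, P(S=-8)=364/16384, P(S=-6)=1001/16384, P(S=-4)=2002/16384, P(S=-2)=3003/16384, P(S=0)=3432/16384, P(S=2)=3003/16384, P(S=4)=2002/16384, P(S=6)=1001/16384, P(S=8)=364/16384, P(S=10)=91/16384, P(S=12)=14/16384, P(S=14)=1/16384
E[|S_14|] = Σ_m |m|·P(S_14=m) = 48048/16384 = 3003/1024

Answer: 3003/1024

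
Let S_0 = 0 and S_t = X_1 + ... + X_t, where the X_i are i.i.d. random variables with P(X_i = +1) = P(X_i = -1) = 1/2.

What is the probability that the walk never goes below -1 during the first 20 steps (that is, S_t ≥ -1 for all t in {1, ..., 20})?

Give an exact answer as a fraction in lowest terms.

Let f(t,s) = #length-t paths at position s with S_1..S_t all ≥ -1.
f(t,s) = f(t-1,s-1) + f(t-1,s+1) for s ≥ -1; f(t,s) = 0 for s < -1.
t=0: f(0,0)=1
t=1: f(1,-1)=1 f(1,1)=1
t=2: f(2,0)=2 f(2,2)=1
t=3: f(3,-1)=2 f(3,1)=3 f(3,3)=1
t=4: f(4,0)=5 f(4,2)=4 f(4,4)=1
t=5: f(5,-1)=5 f(5,1)=9 f(5,3)=5 f(5,5)=1
t=6: f(6,0)=14 f(6,2)=14 f(6,4)=6 f(6,6)=1
t=7: f(7,-1)=14 f(7,1)=28 f(7,3)=20 f(7,5)=7 f(7,7)=1
t=8: f(8,0)=42 f(8,2)=48 f(8,4)=27 f(8,6)=8 f(8,8)=1
t=9: f(9,-1)=42 f(9,1)=90 f(9,3)=75 f(9,5)=35 f(9,7)=9 f(9,9)=1
t=10: f(10,0)=132 f(10,2)=165 f(10,4)=110 f(10,6)=44 f(10,8)=10 f(10,10)=1
t=11: f(11,-1)=132 f(11,1)=297 f(11,3)=275 f(11,5)=154 f(11,7)=54 f(11,9)=11 f(11,11)=1
t=12: f(12,0)=429 f(12,2)=572 f(12,4)=429 f(12,6)=208 f(12,8)=65 f(12,10)=12 f(12,12)=1
t=13: f(13,-1)=429 f(13,1)=1001 f(13,3)=1001 f(13,5)=637 f(13,7)=273 f(13,9)=77 f(13,11)=13 f(13,13)=1
t=14: f(14,0)=1430 f(14,2)=2002 f(14,4)=1638 f(14,6)=910 f(14,8)=350 f(14,10)=90 f(14,12)=14 f(14,14)=1
t=15: f(15,-1)=1430 f(15,1)=3432 f(15,3)=3640 f(15,5)=2548 f(15,7)=1260 f(15,9)=440 f(15,11)=104 f(15,13)=15 f(15,15)=1
t=16: f(16,0)=4862 f(16,2)=7072 f(16,4)=6188 f(16,6)=3808 f(16,8)=1700 f(16,10)=544 f(16,12)=119 f(16,14)=16 f(16,16)=1
t=17: f(17,-1)=4862 f(17,1)=11934 f(17,3)=13260 f(17,5)=9996 f(17,7)=5508 f(17,9)=2244 f(17,11)=663 f(17,13)=135 f(17,15)=17 f(17,17)=1
t=18: f(18,0)=16796 f(18,2)=25194 f(18,4)=23256 f(18,6)=15504 f(18,8)=7752 f(18,10)=2907 f(18,12)=798 f(18,14)=152 f(18,16)=18 f(18,18)=1
t=19: f(19,-1)=16796 f(19,1)=41990 f(19,3)=48450 f(19,5)=38760 f(19,7)=23256 f(19,9)=10659 f(19,11)=3705 f(19,13)=950 f(19,15)=170 f(19,17)=19 f(19,19)=1
t=20: f(20,0)=58786 f(20,2)=90440 f(20,4)=87210 f(20,6)=62016 f(20,8)=33915 f(20,10)=14364 f(20,12)=4655 f(20,14)=1120 f(20,16)=189 f(20,18)=20 f(20,20)=1
Σ_s f(20,s) = 352716
P = 352716/1048576 = 88179/262144

Answer: 88179/262144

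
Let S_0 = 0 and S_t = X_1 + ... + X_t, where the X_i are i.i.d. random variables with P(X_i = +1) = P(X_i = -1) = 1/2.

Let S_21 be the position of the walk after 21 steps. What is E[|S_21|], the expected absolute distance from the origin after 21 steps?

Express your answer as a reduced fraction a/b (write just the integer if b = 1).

Answer: 969969/262144

Derivation:
S_21 takes values m ≡ 1 (mod 2) with |m| ≤ 21; P(S_21=m) = C(21,(21+m)/2)/2^21.
Total paths: 2^21 = 2097152
Distribution: P(S=-21)=1/2097152, P(S=-19)=21/2097152, P(S=-17)=210/2097152, P(S=-15)=1330/2097152, P(S=-13)=5985/2097152, P(S=-11)=20349/2097152, P(S=-9)=54264/2097152, P(S=-7)=116280/2097152, P(S=-5)=203490/2097152, P(S=-3)=293930/2097152, P(S=-1)=352716/2097152, P(S=1)=352716/2097152, P(S=3)=293930/2097152, P(S=5)=203490/2097152, P(S=7)=116280/2097152, P(S=9)=54264/2097152, P(S=11)=20349/2097152, P(S=13)=5985/2097152, P(S=15)=1330/2097152, P(S=17)=210/2097152, P(S=19)=21/2097152, P(S=21)=1/2097152
E[|S_21|] = Σ_m |m|·P(S_21=m) = 7759752/2097152 = 969969/262144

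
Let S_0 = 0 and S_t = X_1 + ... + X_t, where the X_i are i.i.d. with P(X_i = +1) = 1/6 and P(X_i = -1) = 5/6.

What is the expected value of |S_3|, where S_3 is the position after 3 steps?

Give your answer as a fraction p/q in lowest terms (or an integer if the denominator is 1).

Answer: 13/6

Derivation:
S_3 takes values m ≡ 1 (mod 2) with |m| ≤ 3; P(S_3=m) = C(3,(3+m)/2) · (1/6)^((3+m)/2) · (5/6)^((3-m)/2).
Distribution: P(S=-3)=125/216, P(S=-1)=25/72, P(S=1)=5/72, P(S=3)=1/216
E[|S_3|] = Σ_m |m|·P(S_3=m) = 13/6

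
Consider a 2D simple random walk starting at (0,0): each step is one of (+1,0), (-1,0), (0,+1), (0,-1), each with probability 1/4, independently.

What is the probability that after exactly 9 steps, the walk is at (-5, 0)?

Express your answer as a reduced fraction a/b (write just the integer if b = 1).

Let h be the number of horizontal steps (so 9-h are vertical). To end at (-5,0) need (h-5)/2 right-steps and ((9-h)+0)/2 up-steps.
Sum over h with 5 ≤ h ≤ 9, h ≡ 1 (mod 2), 9-h ≡ 0 (mod 2):
h=5: C(9,5)·C(5,0)·C(4,2) = 126·1·6 = 756
h=7: C(9,7)·C(7,1)·C(2,1) = 36·7·2 = 504
h=9: C(9,9)·C(9,2)·C(0,0) = 1·36·1 = 36
Total favorable: 1296
Total paths: 4^9 = 262144
P = 1296/262144 = 81/16384

Answer: 81/16384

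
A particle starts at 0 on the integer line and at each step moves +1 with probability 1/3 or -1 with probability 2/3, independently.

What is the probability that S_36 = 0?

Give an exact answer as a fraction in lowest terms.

To be at 0 after 36 steps: need exactly 18 steps of +1 and 18 of -1.
Number of such sequences: C(36,18) = 9075135300
Each has probability (1/3)^18 · (2/3)^18 = 262144/150094635296999121
P = 9075135300 · 262144/150094635296999121 = 792997422694400/50031545098999707

Answer: 792997422694400/50031545098999707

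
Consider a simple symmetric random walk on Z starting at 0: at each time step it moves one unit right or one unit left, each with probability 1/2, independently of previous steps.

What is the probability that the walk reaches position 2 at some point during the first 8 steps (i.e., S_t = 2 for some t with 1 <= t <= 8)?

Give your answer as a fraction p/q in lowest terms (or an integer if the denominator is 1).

Count via complement. Let g(t,s) = #length-t paths at position s with S_1..S_t all ≠ 2.
g(t,s) = g(t-1,s-1) + g(t-1,s+1) for s ≠ 2; g(t,2) = 0.
t=0: g(0,0)=1
t=1: g(1,-1)=1 g(1,1)=1
t=2: g(2,-2)=1 g(2,0)=2
t=3: g(3,-3)=1 g(3,-1)=3 g(3,1)=2
t=4: g(4,-4)=1 g(4,-2)=4 g(4,0)=5
t=5: g(5,-5)=1 g(5,-3)=5 g(5,-1)=9 g(5,1)=5
t=6: g(6,-6)=1 g(6,-4)=6 g(6,-2)=14 g(6,0)=14
t=7: g(7,-7)=1 g(7,-5)=7 g(7,-3)=20 g(7,-1)=28 g(7,1)=14
t=8: g(8,-8)=1 g(8,-6)=8 g(8,-4)=27 g(8,-2)=48 g(8,0)=42
Paths never hitting 2: Σ_s g(8,s) = 126
Paths hitting 2: 2^8 - 126 = 130
P = 130/256 = 65/128

Answer: 65/128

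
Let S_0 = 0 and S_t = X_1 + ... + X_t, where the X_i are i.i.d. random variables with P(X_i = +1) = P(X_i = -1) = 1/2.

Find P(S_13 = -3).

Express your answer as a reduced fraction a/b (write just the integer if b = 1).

Answer: 1287/8192

Derivation:
To reach position -3 after 13 steps: need 5 steps of +1 and 8 of -1.
Favorable paths: C(13,5) = 1287
Total paths: 2^13 = 8192
P = 1287/8192 = 1287/8192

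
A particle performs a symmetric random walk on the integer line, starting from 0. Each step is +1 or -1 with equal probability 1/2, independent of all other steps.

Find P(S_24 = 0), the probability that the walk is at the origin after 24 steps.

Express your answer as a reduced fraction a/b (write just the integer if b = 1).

Answer: 676039/4194304

Derivation:
To return to 0 after 24 steps: need exactly 12 steps of +1 and 12 of -1.
Favorable paths: C(24,12) = 2704156
Total paths: 2^24 = 16777216
P = 2704156/16777216 = 676039/4194304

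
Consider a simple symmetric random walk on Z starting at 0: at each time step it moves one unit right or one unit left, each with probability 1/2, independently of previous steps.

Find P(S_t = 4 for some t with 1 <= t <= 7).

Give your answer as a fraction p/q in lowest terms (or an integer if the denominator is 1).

Answer: 1/8

Derivation:
Count via complement. Let g(t,s) = #length-t paths at position s with S_1..S_t all ≠ 4.
g(t,s) = g(t-1,s-1) + g(t-1,s+1) for s ≠ 4; g(t,4) = 0.
t=0: g(0,0)=1
t=1: g(1,-1)=1 g(1,1)=1
t=2: g(2,-2)=1 g(2,0)=2 g(2,2)=1
t=3: g(3,-3)=1 g(3,-1)=3 g(3,1)=3 g(3,3)=1
t=4: g(4,-4)=1 g(4,-2)=4 g(4,0)=6 g(4,2)=4
t=5: g(5,-5)=1 g(5,-3)=5 g(5,-1)=10 g(5,1)=10 g(5,3)=4
t=6: g(6,-6)=1 g(6,-4)=6 g(6,-2)=15 g(6,0)=20 g(6,2)=14
t=7: g(7,-7)=1 g(7,-5)=7 g(7,-3)=21 g(7,-1)=35 g(7,1)=34 g(7,3)=14
Paths never hitting 4: Σ_s g(7,s) = 112
Paths hitting 4: 2^7 - 112 = 16
P = 16/128 = 1/8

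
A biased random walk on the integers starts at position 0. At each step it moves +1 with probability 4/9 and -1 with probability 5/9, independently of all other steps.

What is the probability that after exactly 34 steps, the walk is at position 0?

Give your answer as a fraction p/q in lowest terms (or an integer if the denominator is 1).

To be at 0 after 34 steps: need exactly 17 steps of +1 and 17 of -1.
Number of such sequences: C(34,17) = 2333606220
Each has probability (4/9)^17 · (5/9)^17 = 13107200000000000000000/278128389443693511257285776231761
P = 2333606220 · 13107200000000000000000/278128389443693511257285776231761 = 1132853460992000000000000000000/10301051460877537453973547267843

Answer: 1132853460992000000000000000000/10301051460877537453973547267843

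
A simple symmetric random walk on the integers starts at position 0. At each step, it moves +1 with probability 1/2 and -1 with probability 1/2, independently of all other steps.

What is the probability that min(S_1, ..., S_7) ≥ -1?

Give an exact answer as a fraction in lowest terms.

Answer: 35/64

Derivation:
Let f(t,s) = #length-t paths at position s with S_1..S_t all ≥ -1.
f(t,s) = f(t-1,s-1) + f(t-1,s+1) for s ≥ -1; f(t,s) = 0 for s < -1.
t=0: f(0,0)=1
t=1: f(1,-1)=1 f(1,1)=1
t=2: f(2,0)=2 f(2,2)=1
t=3: f(3,-1)=2 f(3,1)=3 f(3,3)=1
t=4: f(4,0)=5 f(4,2)=4 f(4,4)=1
t=5: f(5,-1)=5 f(5,1)=9 f(5,3)=5 f(5,5)=1
t=6: f(6,0)=14 f(6,2)=14 f(6,4)=6 f(6,6)=1
t=7: f(7,-1)=14 f(7,1)=28 f(7,3)=20 f(7,5)=7 f(7,7)=1
Σ_s f(7,s) = 70
P = 70/128 = 35/64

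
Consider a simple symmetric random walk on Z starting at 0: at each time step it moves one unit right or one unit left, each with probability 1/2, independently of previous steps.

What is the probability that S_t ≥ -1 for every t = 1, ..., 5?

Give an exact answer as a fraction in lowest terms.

Let f(t,s) = #length-t paths at position s with S_1..S_t all ≥ -1.
f(t,s) = f(t-1,s-1) + f(t-1,s+1) for s ≥ -1; f(t,s) = 0 for s < -1.
t=0: f(0,0)=1
t=1: f(1,-1)=1 f(1,1)=1
t=2: f(2,0)=2 f(2,2)=1
t=3: f(3,-1)=2 f(3,1)=3 f(3,3)=1
t=4: f(4,0)=5 f(4,2)=4 f(4,4)=1
t=5: f(5,-1)=5 f(5,1)=9 f(5,3)=5 f(5,5)=1
Σ_s f(5,s) = 20
P = 20/32 = 5/8

Answer: 5/8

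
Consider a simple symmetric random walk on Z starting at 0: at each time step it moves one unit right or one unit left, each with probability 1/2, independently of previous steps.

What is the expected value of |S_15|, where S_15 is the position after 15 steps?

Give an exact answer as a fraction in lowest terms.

Answer: 6435/2048

Derivation:
S_15 takes values m ≡ 1 (mod 2) with |m| ≤ 15; P(S_15=m) = C(15,(15+m)/2)/2^15.
Total paths: 2^15 = 32768
Distribution: P(S=-15)=1/32768, P(S=-13)=15/32768, P(S=-11)=105/32768, P(S=-9)=455/32768, P(S=-7)=1365/32768, P(S=-5)=3003/32768, P(S=-3)=5005/32768, P(S=-1)=6435/32768, P(S=1)=6435/32768, P(S=3)=5005/32768, P(S=5)=3003/32768, P(S=7)=1365/32768, P(S=9)=455/32768, P(S=11)=105/32768, P(S=13)=15/32768, P(S=15)=1/32768
E[|S_15|] = Σ_m |m|·P(S_15=m) = 102960/32768 = 6435/2048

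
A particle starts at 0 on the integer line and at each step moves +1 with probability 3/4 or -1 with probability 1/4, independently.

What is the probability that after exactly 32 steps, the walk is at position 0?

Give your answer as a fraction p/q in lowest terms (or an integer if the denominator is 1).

Answer: 12937269923450595/9223372036854775808

Derivation:
To be at 0 after 32 steps: need exactly 16 steps of +1 and 16 of -1.
Number of such sequences: C(32,16) = 601080390
Each has probability (3/4)^16 · (1/4)^16 = 43046721/18446744073709551616
P = 601080390 · 43046721/18446744073709551616 = 12937269923450595/9223372036854775808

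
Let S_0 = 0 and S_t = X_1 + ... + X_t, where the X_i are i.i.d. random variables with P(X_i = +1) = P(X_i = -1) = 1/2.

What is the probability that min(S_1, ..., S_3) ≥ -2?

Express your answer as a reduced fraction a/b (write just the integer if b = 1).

Let f(t,s) = #length-t paths at position s with S_1..S_t all ≥ -2.
f(t,s) = f(t-1,s-1) + f(t-1,s+1) for s ≥ -2; f(t,s) = 0 for s < -2.
t=0: f(0,0)=1
t=1: f(1,-1)=1 f(1,1)=1
t=2: f(2,-2)=1 f(2,0)=2 f(2,2)=1
t=3: f(3,-1)=3 f(3,1)=3 f(3,3)=1
Σ_s f(3,s) = 7
P = 7/8 = 7/8

Answer: 7/8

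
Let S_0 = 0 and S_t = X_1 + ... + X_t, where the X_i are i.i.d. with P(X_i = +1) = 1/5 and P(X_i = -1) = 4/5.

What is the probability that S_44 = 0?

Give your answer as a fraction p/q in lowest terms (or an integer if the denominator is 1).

To be at 0 after 44 steps: need exactly 22 steps of +1 and 22 of -1.
Number of such sequences: C(44,22) = 2104098963720
Each has probability (1/5)^22 · (4/5)^22 = 17592186044416/5684341886080801486968994140625
P = 2104098963720 · 17592186044416/5684341886080801486968994140625 = 7403140085125030298517504/1136868377216160297393798828125

Answer: 7403140085125030298517504/1136868377216160297393798828125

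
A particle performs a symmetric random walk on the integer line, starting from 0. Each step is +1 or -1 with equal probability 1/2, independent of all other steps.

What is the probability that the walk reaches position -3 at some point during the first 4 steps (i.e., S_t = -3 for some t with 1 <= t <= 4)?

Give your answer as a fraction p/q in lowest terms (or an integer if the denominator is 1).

Answer: 1/8

Derivation:
Count via complement. Let g(t,s) = #length-t paths at position s with S_1..S_t all ≠ -3.
g(t,s) = g(t-1,s-1) + g(t-1,s+1) for s ≠ -3; g(t,-3) = 0.
t=0: g(0,0)=1
t=1: g(1,-1)=1 g(1,1)=1
t=2: g(2,-2)=1 g(2,0)=2 g(2,2)=1
t=3: g(3,-1)=3 g(3,1)=3 g(3,3)=1
t=4: g(4,-2)=3 g(4,0)=6 g(4,2)=4 g(4,4)=1
Paths never hitting -3: Σ_s g(4,s) = 14
Paths hitting -3: 2^4 - 14 = 2
P = 2/16 = 1/8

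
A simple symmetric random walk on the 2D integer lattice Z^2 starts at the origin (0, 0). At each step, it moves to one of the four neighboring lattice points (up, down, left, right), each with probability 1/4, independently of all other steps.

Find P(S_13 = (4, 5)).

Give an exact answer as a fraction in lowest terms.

Answer: 16731/8388608

Derivation:
Let h be the number of horizontal steps (so 13-h are vertical). To end at (4,5) need (h+4)/2 right-steps and ((13-h)+5)/2 up-steps.
Sum over h with 4 ≤ h ≤ 8, h ≡ 0 (mod 2), 13-h ≡ 1 (mod 2):
h=4: C(13,4)·C(4,4)·C(9,7) = 715·1·36 = 25740
h=6: C(13,6)·C(6,5)·C(7,6) = 1716·6·7 = 72072
h=8: C(13,8)·C(8,6)·C(5,5) = 1287·28·1 = 36036
Total favorable: 133848
Total paths: 4^13 = 67108864
P = 133848/67108864 = 16731/8388608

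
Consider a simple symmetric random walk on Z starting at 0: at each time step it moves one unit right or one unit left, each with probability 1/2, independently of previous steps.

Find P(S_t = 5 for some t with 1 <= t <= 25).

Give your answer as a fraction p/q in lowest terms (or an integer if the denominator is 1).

Answer: 342821/1048576

Derivation:
Count via complement. Let g(t,s) = #length-t paths at position s with S_1..S_t all ≠ 5.
g(t,s) = g(t-1,s-1) + g(t-1,s+1) for s ≠ 5; g(t,5) = 0.
t=0: g(0,0)=1
t=1: g(1,-1)=1 g(1,1)=1
t=2: g(2,-2)=1 g(2,0)=2 g(2,2)=1
t=3: g(3,-3)=1 g(3,-1)=3 g(3,1)=3 g(3,3)=1
t=4: g(4,-4)=1 g(4,-2)=4 g(4,0)=6 g(4,2)=4 g(4,4)=1
t=5: g(5,-5)=1 g(5,-3)=5 g(5,-1)=10 g(5,1)=10 g(5,3)=5
t=6: g(6,-6)=1 g(6,-4)=6 g(6,-2)=15 g(6,0)=20 g(6,2)=15 g(6,4)=5
t=7: g(7,-7)=1 g(7,-5)=7 g(7,-3)=21 g(7,-1)=35 g(7,1)=35 g(7,3)=20
t=8: g(8,-8)=1 g(8,-6)=8 g(8,-4)=28 g(8,-2)=56 g(8,0)=70 g(8,2)=55 g(8,4)=20
t=9: g(9,-9)=1 g(9,-7)=9 g(9,-5)=36 g(9,-3)=84 g(9,-1)=126 g(9,1)=125 g(9,3)=75
t=10: g(10,-10)=1 g(10,-8)=10 g(10,-6)=45 g(10,-4)=120 g(10,-2)=210 g(10,0)=251 g(10,2)=200 g(10,4)=75
t=11: g(11,-11)=1 g(11,-9)=11 g(11,-7)=55 g(11,-5)=165 g(11,-3)=330 g(11,-1)=461 g(11,1)=451 g(11,3)=275
t=12: g(12,-12)=1 g(12,-10)=12 g(12,-8)=66 g(12,-6)=220 g(12,-4)=495 g(12,-2)=791 g(12,0)=912 g(12,2)=726 g(12,4)=275
t=13: g(13,-13)=1 g(13,-11)=13 g(13,-9)=78 g(13,-7)=286 g(13,-5)=715 g(13,-3)=1286 g(13,-1)=1703 g(13,1)=1638 g(13,3)=1001
t=14: g(14,-14)=1 g(14,-12)=14 g(14,-10)=91 g(14,-8)=364 g(14,-6)=1001 g(14,-4)=2001 g(14,-2)=2989 g(14,0)=3341 g(14,2)=2639 g(14,4)=1001
t=15: g(15,-15)=1 g(15,-13)=15 g(15,-11)=105 g(15,-9)=455 g(15,-7)=1365 g(15,-5)=3002 g(15,-3)=4990 g(15,-1)=6330 g(15,1)=5980 g(15,3)=3640
t=16: g(16,-16)=1 g(16,-14)=16 g(16,-12)=120 g(16,-10)=560 g(16,-8)=1820 g(16,-6)=4367 g(16,-4)=7992 g(16,-2)=11320 g(16,0)=12310 g(16,2)=9620 g(16,4)=3640
t=17: g(17,-17)=1 g(17,-15)=17 g(17,-13)=136 g(17,-11)=680 g(17,-9)=2380 g(17,-7)=6187 g(17,-5)=12359 g(17,-3)=19312 g(17,-1)=23630 g(17,1)=21930 g(17,3)=13260
t=18: g(18,-18)=1 g(18,-16)=18 g(18,-14)=153 g(18,-12)=816 g(18,-10)=3060 g(18,-8)=8567 g(18,-6)=18546 g(18,-4)=31671 g(18,-2)=42942 g(18,0)=45560 g(18,2)=35190 g(18,4)=13260
t=19: g(19,-19)=1 g(19,-17)=19 g(19,-15)=171 g(19,-13)=969 g(19,-11)=3876 g(19,-9)=11627 g(19,-7)=27113 g(19,-5)=50217 g(19,-3)=74613 g(19,-1)=88502 g(19,1)=80750 g(19,3)=48450
t=20: g(20,-20)=1 g(20,-18)=20 g(20,-16)=190 g(20,-14)=1140 g(20,-12)=4845 g(20,-10)=15503 g(20,-8)=38740 g(20,-6)=77330 g(20,-4)=124830 g(20,-2)=163115 g(20,0)=169252 g(20,2)=129200 g(20,4)=48450
t=21: g(21,-21)=1 g(21,-19)=21 g(21,-17)=210 g(21,-15)=1330 g(21,-13)=5985 g(21,-11)=20348 g(21,-9)=54243 g(21,-7)=116070 g(21,-5)=202160 g(21,-3)=287945 g(21,-1)=332367 g(21,1)=298452 g(21,3)=177650
t=22: g(22,-22)=1 g(22,-20)=22 g(22,-18)=231 g(22,-16)=1540 g(22,-14)=7315 g(22,-12)=26333 g(22,-10)=74591 g(22,-8)=170313 g(22,-6)=318230 g(22,-4)=490105 g(22,-2)=620312 g(22,0)=630819 g(22,2)=476102 g(22,4)=177650
t=23: g(23,-23)=1 g(23,-21)=23 g(23,-19)=253 g(23,-17)=1771 g(23,-15)=8855 g(23,-13)=33648 g(23,-11)=100924 g(23,-9)=244904 g(23,-7)=488543 g(23,-5)=808335 g(23,-3)=1110417 g(23,-1)=1251131 g(23,1)=1106921 g(23,3)=653752
t=24: g(24,-24)=1 g(24,-22)=24 g(24,-20)=276 g(24,-18)=2024 g(24,-16)=10626 g(24,-14)=42503 g(24,-12)=134572 g(24,-10)=345828 g(24,-8)=733447 g(24,-6)=1296878 g(24,-4)=1918752 g(24,-2)=2361548 g(24,0)=2358052 g(24,2)=1760673 g(24,4)=653752
t=25: g(25,-25)=1 g(25,-23)=25 g(25,-21)=300 g(25,-19)=2300 g(25,-17)=12650 g(25,-15)=53129 g(25,-13)=177075 g(25,-11)=480400 g(25,-9)=1079275 g(25,-7)=2030325 g(25,-5)=3215630 g(25,-3)=4280300 g(25,-1)=4719600 g(25,1)=4118725 g(25,3)=2414425
Paths never hitting 5: Σ_s g(25,s) = 22584160
Paths hitting 5: 2^25 - 22584160 = 10970272
P = 10970272/33554432 = 342821/1048576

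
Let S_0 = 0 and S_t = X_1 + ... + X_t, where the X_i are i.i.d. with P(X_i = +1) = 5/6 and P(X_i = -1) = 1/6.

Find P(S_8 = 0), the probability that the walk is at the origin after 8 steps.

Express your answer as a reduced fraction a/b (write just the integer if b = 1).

Answer: 21875/839808

Derivation:
To be at 0 after 8 steps: need exactly 4 steps of +1 and 4 of -1.
Number of such sequences: C(8,4) = 70
Each has probability (5/6)^4 · (1/6)^4 = 625/1679616
P = 70 · 625/1679616 = 21875/839808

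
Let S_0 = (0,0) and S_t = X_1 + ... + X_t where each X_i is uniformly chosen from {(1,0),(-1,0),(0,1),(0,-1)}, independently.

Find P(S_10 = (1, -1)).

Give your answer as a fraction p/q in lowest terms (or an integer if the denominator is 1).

Let h be the number of horizontal steps (so 10-h are vertical). To end at (1,-1) need (h+1)/2 right-steps and ((10-h)-1)/2 up-steps.
Sum over h with 1 ≤ h ≤ 9, h ≡ 1 (mod 2), 10-h ≡ 1 (mod 2):
h=1: C(10,1)·C(1,1)·C(9,4) = 10·1·126 = 1260
h=3: C(10,3)·C(3,2)·C(7,3) = 120·3·35 = 12600
h=5: C(10,5)·C(5,3)·C(5,2) = 252·10·10 = 25200
h=7: C(10,7)·C(7,4)·C(3,1) = 120·35·3 = 12600
h=9: C(10,9)·C(9,5)·C(1,0) = 10·126·1 = 1260
Total favorable: 52920
Total paths: 4^10 = 1048576
P = 52920/1048576 = 6615/131072

Answer: 6615/131072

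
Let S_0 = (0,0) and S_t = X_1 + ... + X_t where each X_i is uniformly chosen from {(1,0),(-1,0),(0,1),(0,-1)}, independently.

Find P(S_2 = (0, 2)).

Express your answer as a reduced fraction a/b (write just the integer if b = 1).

Answer: 1/16

Derivation:
Let h be the number of horizontal steps (so 2-h are vertical). To end at (0,2) need (h+0)/2 right-steps and ((2-h)+2)/2 up-steps.
Sum over h with 0 ≤ h ≤ 0, h ≡ 0 (mod 2), 2-h ≡ 0 (mod 2):
h=0: C(2,0)·C(0,0)·C(2,2) = 1·1·1 = 1
Total favorable: 1
Total paths: 4^2 = 16
P = 1/16 = 1/16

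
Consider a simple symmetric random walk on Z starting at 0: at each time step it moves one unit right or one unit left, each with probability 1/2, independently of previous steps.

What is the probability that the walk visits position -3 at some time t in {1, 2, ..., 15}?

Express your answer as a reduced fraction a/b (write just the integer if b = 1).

Answer: 14893/32768

Derivation:
Count via complement. Let g(t,s) = #length-t paths at position s with S_1..S_t all ≠ -3.
g(t,s) = g(t-1,s-1) + g(t-1,s+1) for s ≠ -3; g(t,-3) = 0.
t=0: g(0,0)=1
t=1: g(1,-1)=1 g(1,1)=1
t=2: g(2,-2)=1 g(2,0)=2 g(2,2)=1
t=3: g(3,-1)=3 g(3,1)=3 g(3,3)=1
t=4: g(4,-2)=3 g(4,0)=6 g(4,2)=4 g(4,4)=1
t=5: g(5,-1)=9 g(5,1)=10 g(5,3)=5 g(5,5)=1
t=6: g(6,-2)=9 g(6,0)=19 g(6,2)=15 g(6,4)=6 g(6,6)=1
t=7: g(7,-1)=28 g(7,1)=34 g(7,3)=21 g(7,5)=7 g(7,7)=1
t=8: g(8,-2)=28 g(8,0)=62 g(8,2)=55 g(8,4)=28 g(8,6)=8 g(8,8)=1
t=9: g(9,-1)=90 g(9,1)=117 g(9,3)=83 g(9,5)=36 g(9,7)=9 g(9,9)=1
t=10: g(10,-2)=90 g(10,0)=207 g(10,2)=200 g(10,4)=119 g(10,6)=45 g(10,8)=10 g(10,10)=1
t=11: g(11,-1)=297 g(11,1)=407 g(11,3)=319 g(11,5)=164 g(11,7)=55 g(11,9)=11 g(11,11)=1
t=12: g(12,-2)=297 g(12,0)=704 g(12,2)=726 g(12,4)=483 g(12,6)=219 g(12,8)=66 g(12,10)=12 g(12,12)=1
t=13: g(13,-1)=1001 g(13,1)=1430 g(13,3)=1209 g(13,5)=702 g(13,7)=285 g(13,9)=78 g(13,11)=13 g(13,13)=1
t=14: g(14,-2)=1001 g(14,0)=2431 g(14,2)=2639 g(14,4)=1911 g(14,6)=987 g(14,8)=363 g(14,10)=91 g(14,12)=14 g(14,14)=1
t=15: g(15,-1)=3432 g(15,1)=5070 g(15,3)=4550 g(15,5)=2898 g(15,7)=1350 g(15,9)=454 g(15,11)=105 g(15,13)=15 g(15,15)=1
Paths never hitting -3: Σ_s g(15,s) = 17875
Paths hitting -3: 2^15 - 17875 = 14893
P = 14893/32768 = 14893/32768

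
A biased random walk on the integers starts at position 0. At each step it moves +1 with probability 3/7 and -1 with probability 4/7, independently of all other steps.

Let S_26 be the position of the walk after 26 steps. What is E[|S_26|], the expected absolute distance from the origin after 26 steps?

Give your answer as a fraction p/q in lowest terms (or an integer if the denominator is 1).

Answer: 6781534681635385569638/1341068619663964900807

Derivation:
S_26 takes values m ≡ 0 (mod 2) with |m| ≤ 26; P(S_26=m) = C(26,(26+m)/2) · (3/7)^((26+m)/2) · (4/7)^((26-m)/2).
Distribution: P(S=-26)=4503599627370496/9387480337647754305649, P(S=-24)=87820192733724672/9387480337647754305649, P(S=-22)=823314306878668800/9387480337647754305649, P(S=-20)=4939885841272012800/9387480337647754305649, P(S=-18)=21303257690485555200/9387480337647754305649, P(S=-16)=70300750378602332160/9387480337647754305649, P(S=-14)=26362781391975874560/1341068619663964900807, P(S=-12)=395441720879638118400/9387480337647754305649, P(S=-10)=704380565316855398400/9387480337647754305649, P(S=-8)=1056570847975283097600/9387480337647754305649, P(S=-6)=1347127831168485949440/9387480337647754305649, P(S=-4)=1469593997638348308480/9387480337647754305649, P(S=-2)=1377744372785951539200/9387480337647754305649, P(S=0)=158970504552225177600/1341068619663964900807, P(S=2)=774981209692097740800/9387480337647754305649, P(S=4)=464988725815258644480/9387480337647754305649, P(S=6)=239759811748492738560/9387480337647754305649, P(S=8)=105776387536099737600/9387480337647754305649, P(S=10)=39666145326037401600/9387480337647754305649, P(S=12)=12526151155590758400/9387480337647754305649, P(S=14)=469730668334653440/1341068619663964900807, P(S=16)=704596002501980160/9387480337647754305649, P(S=18)=120101591335564800/9387480337647754305649, P(S=20)=15665424956812800/9387480337647754305649, P(S=22)=1468633589701200/9387480337647754305649, P(S=24)=88118015382072/9387480337647754305649, P(S=26)=2541865828329/9387480337647754305649
E[|S_26|] = Σ_m |m|·P(S_26=m) = 6781534681635385569638/1341068619663964900807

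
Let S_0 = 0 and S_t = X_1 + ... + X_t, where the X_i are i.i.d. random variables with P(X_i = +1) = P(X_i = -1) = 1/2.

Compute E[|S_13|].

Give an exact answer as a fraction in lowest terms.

Answer: 3003/1024

Derivation:
S_13 takes values m ≡ 1 (mod 2) with |m| ≤ 13; P(S_13=m) = C(13,(13+m)/2)/2^13.
Total paths: 2^13 = 8192
Distribution: P(S=-13)=1/8192, P(S=-11)=13/8192, P(S=-9)=78/8192, P(S=-7)=286/8192, P(S=-5)=715/8192, P(S=-3)=1287/8192, P(S=-1)=1716/8192, P(S=1)=1716/8192, P(S=3)=1287/8192, P(S=5)=715/8192, P(S=7)=286/8192, P(S=9)=78/8192, P(S=11)=13/8192, P(S=13)=1/8192
E[|S_13|] = Σ_m |m|·P(S_13=m) = 24024/8192 = 3003/1024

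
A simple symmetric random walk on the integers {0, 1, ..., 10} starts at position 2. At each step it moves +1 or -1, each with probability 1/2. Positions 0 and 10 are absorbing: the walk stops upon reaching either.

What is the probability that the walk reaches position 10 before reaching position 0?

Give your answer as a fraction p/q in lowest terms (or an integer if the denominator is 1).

Answer: 1/5

Derivation:
Symmetric walk (p = 1/2): the harmonic-function argument gives P(hit 10 before 0 | start at 2) = a/N.
P = 2/10 = 1/5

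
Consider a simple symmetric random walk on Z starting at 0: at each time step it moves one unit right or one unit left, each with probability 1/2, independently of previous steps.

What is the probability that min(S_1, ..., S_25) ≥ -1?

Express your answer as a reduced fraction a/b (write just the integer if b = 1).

Answer: 1300075/4194304

Derivation:
Let f(t,s) = #length-t paths at position s with S_1..S_t all ≥ -1.
f(t,s) = f(t-1,s-1) + f(t-1,s+1) for s ≥ -1; f(t,s) = 0 for s < -1.
t=0: f(0,0)=1
t=1: f(1,-1)=1 f(1,1)=1
t=2: f(2,0)=2 f(2,2)=1
t=3: f(3,-1)=2 f(3,1)=3 f(3,3)=1
t=4: f(4,0)=5 f(4,2)=4 f(4,4)=1
t=5: f(5,-1)=5 f(5,1)=9 f(5,3)=5 f(5,5)=1
t=6: f(6,0)=14 f(6,2)=14 f(6,4)=6 f(6,6)=1
t=7: f(7,-1)=14 f(7,1)=28 f(7,3)=20 f(7,5)=7 f(7,7)=1
t=8: f(8,0)=42 f(8,2)=48 f(8,4)=27 f(8,6)=8 f(8,8)=1
t=9: f(9,-1)=42 f(9,1)=90 f(9,3)=75 f(9,5)=35 f(9,7)=9 f(9,9)=1
t=10: f(10,0)=132 f(10,2)=165 f(10,4)=110 f(10,6)=44 f(10,8)=10 f(10,10)=1
t=11: f(11,-1)=132 f(11,1)=297 f(11,3)=275 f(11,5)=154 f(11,7)=54 f(11,9)=11 f(11,11)=1
t=12: f(12,0)=429 f(12,2)=572 f(12,4)=429 f(12,6)=208 f(12,8)=65 f(12,10)=12 f(12,12)=1
t=13: f(13,-1)=429 f(13,1)=1001 f(13,3)=1001 f(13,5)=637 f(13,7)=273 f(13,9)=77 f(13,11)=13 f(13,13)=1
t=14: f(14,0)=1430 f(14,2)=2002 f(14,4)=1638 f(14,6)=910 f(14,8)=350 f(14,10)=90 f(14,12)=14 f(14,14)=1
t=15: f(15,-1)=1430 f(15,1)=3432 f(15,3)=3640 f(15,5)=2548 f(15,7)=1260 f(15,9)=440 f(15,11)=104 f(15,13)=15 f(15,15)=1
t=16: f(16,0)=4862 f(16,2)=7072 f(16,4)=6188 f(16,6)=3808 f(16,8)=1700 f(16,10)=544 f(16,12)=119 f(16,14)=16 f(16,16)=1
t=17: f(17,-1)=4862 f(17,1)=11934 f(17,3)=13260 f(17,5)=9996 f(17,7)=5508 f(17,9)=2244 f(17,11)=663 f(17,13)=135 f(17,15)=17 f(17,17)=1
t=18: f(18,0)=16796 f(18,2)=25194 f(18,4)=23256 f(18,6)=15504 f(18,8)=7752 f(18,10)=2907 f(18,12)=798 f(18,14)=152 f(18,16)=18 f(18,18)=1
t=19: f(19,-1)=16796 f(19,1)=41990 f(19,3)=48450 f(19,5)=38760 f(19,7)=23256 f(19,9)=10659 f(19,11)=3705 f(19,13)=950 f(19,15)=170 f(19,17)=19 f(19,19)=1
t=20: f(20,0)=58786 f(20,2)=90440 f(20,4)=87210 f(20,6)=62016 f(20,8)=33915 f(20,10)=14364 f(20,12)=4655 f(20,14)=1120 f(20,16)=189 f(20,18)=20 f(20,20)=1
t=21: f(21,-1)=58786 f(21,1)=149226 f(21,3)=177650 f(21,5)=149226 f(21,7)=95931 f(21,9)=48279 f(21,11)=19019 f(21,13)=5775 f(21,15)=1309 f(21,17)=209 f(21,19)=21 f(21,21)=1
t=22: f(22,0)=208012 f(22,2)=326876 f(22,4)=326876 f(22,6)=245157 f(22,8)=144210 f(22,10)=67298 f(22,12)=24794 f(22,14)=7084 f(22,16)=1518 f(22,18)=230 f(22,20)=22 f(22,22)=1
t=23: f(23,-1)=208012 f(23,1)=534888 f(23,3)=653752 f(23,5)=572033 f(23,7)=389367 f(23,9)=211508 f(23,11)=92092 f(23,13)=31878 f(23,15)=8602 f(23,17)=1748 f(23,19)=252 f(23,21)=23 f(23,23)=1
t=24: f(24,0)=742900 f(24,2)=1188640 f(24,4)=1225785 f(24,6)=961400 f(24,8)=600875 f(24,10)=303600 f(24,12)=123970 f(24,14)=40480 f(24,16)=10350 f(24,18)=2000 f(24,20)=275 f(24,22)=24 f(24,24)=1
t=25: f(25,-1)=742900 f(25,1)=1931540 f(25,3)=2414425 f(25,5)=2187185 f(25,7)=1562275 f(25,9)=904475 f(25,11)=427570 f(25,13)=164450 f(25,15)=50830 f(25,17)=12350 f(25,19)=2275 f(25,21)=299 f(25,23)=25 f(25,25)=1
Σ_s f(25,s) = 10400600
P = 10400600/33554432 = 1300075/4194304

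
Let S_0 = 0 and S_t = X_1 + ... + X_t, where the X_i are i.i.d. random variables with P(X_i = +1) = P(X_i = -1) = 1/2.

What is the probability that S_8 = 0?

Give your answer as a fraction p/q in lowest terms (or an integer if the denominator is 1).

To return to 0 after 8 steps: need exactly 4 steps of +1 and 4 of -1.
Favorable paths: C(8,4) = 70
Total paths: 2^8 = 256
P = 70/256 = 35/128

Answer: 35/128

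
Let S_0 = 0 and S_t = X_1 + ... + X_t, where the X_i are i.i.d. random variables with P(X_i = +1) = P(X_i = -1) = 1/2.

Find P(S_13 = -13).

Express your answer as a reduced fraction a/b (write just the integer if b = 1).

To reach position -13 after 13 steps: need 0 steps of +1 and 13 of -1.
Favorable paths: C(13,0) = 1
Total paths: 2^13 = 8192
P = 1/8192 = 1/8192

Answer: 1/8192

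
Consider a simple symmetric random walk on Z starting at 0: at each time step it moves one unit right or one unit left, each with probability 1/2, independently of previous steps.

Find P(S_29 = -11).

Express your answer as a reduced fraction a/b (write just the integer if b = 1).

To reach position -11 after 29 steps: need 9 steps of +1 and 20 of -1.
Favorable paths: C(29,9) = 10015005
Total paths: 2^29 = 536870912
P = 10015005/536870912 = 10015005/536870912

Answer: 10015005/536870912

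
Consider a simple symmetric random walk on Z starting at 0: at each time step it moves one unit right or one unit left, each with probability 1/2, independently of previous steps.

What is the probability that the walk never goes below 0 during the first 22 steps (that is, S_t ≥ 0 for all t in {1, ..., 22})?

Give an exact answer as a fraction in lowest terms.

Let f(t,s) = #length-t paths at position s with S_1..S_t all ≥ 0.
f(t,s) = f(t-1,s-1) + f(t-1,s+1) for s ≥ 0; f(t,s) = 0 for s < 0.
t=0: f(0,0)=1
t=1: f(1,1)=1
t=2: f(2,0)=1 f(2,2)=1
t=3: f(3,1)=2 f(3,3)=1
t=4: f(4,0)=2 f(4,2)=3 f(4,4)=1
t=5: f(5,1)=5 f(5,3)=4 f(5,5)=1
t=6: f(6,0)=5 f(6,2)=9 f(6,4)=5 f(6,6)=1
t=7: f(7,1)=14 f(7,3)=14 f(7,5)=6 f(7,7)=1
t=8: f(8,0)=14 f(8,2)=28 f(8,4)=20 f(8,6)=7 f(8,8)=1
t=9: f(9,1)=42 f(9,3)=48 f(9,5)=27 f(9,7)=8 f(9,9)=1
t=10: f(10,0)=42 f(10,2)=90 f(10,4)=75 f(10,6)=35 f(10,8)=9 f(10,10)=1
t=11: f(11,1)=132 f(11,3)=165 f(11,5)=110 f(11,7)=44 f(11,9)=10 f(11,11)=1
t=12: f(12,0)=132 f(12,2)=297 f(12,4)=275 f(12,6)=154 f(12,8)=54 f(12,10)=11 f(12,12)=1
t=13: f(13,1)=429 f(13,3)=572 f(13,5)=429 f(13,7)=208 f(13,9)=65 f(13,11)=12 f(13,13)=1
t=14: f(14,0)=429 f(14,2)=1001 f(14,4)=1001 f(14,6)=637 f(14,8)=273 f(14,10)=77 f(14,12)=13 f(14,14)=1
t=15: f(15,1)=1430 f(15,3)=2002 f(15,5)=1638 f(15,7)=910 f(15,9)=350 f(15,11)=90 f(15,13)=14 f(15,15)=1
t=16: f(16,0)=1430 f(16,2)=3432 f(16,4)=3640 f(16,6)=2548 f(16,8)=1260 f(16,10)=440 f(16,12)=104 f(16,14)=15 f(16,16)=1
t=17: f(17,1)=4862 f(17,3)=7072 f(17,5)=6188 f(17,7)=3808 f(17,9)=1700 f(17,11)=544 f(17,13)=119 f(17,15)=16 f(17,17)=1
t=18: f(18,0)=4862 f(18,2)=11934 f(18,4)=13260 f(18,6)=9996 f(18,8)=5508 f(18,10)=2244 f(18,12)=663 f(18,14)=135 f(18,16)=17 f(18,18)=1
t=19: f(19,1)=16796 f(19,3)=25194 f(19,5)=23256 f(19,7)=15504 f(19,9)=7752 f(19,11)=2907 f(19,13)=798 f(19,15)=152 f(19,17)=18 f(19,19)=1
t=20: f(20,0)=16796 f(20,2)=41990 f(20,4)=48450 f(20,6)=38760 f(20,8)=23256 f(20,10)=10659 f(20,12)=3705 f(20,14)=950 f(20,16)=170 f(20,18)=19 f(20,20)=1
t=21: f(21,1)=58786 f(21,3)=90440 f(21,5)=87210 f(21,7)=62016 f(21,9)=33915 f(21,11)=14364 f(21,13)=4655 f(21,15)=1120 f(21,17)=189 f(21,19)=20 f(21,21)=1
t=22: f(22,0)=58786 f(22,2)=149226 f(22,4)=177650 f(22,6)=149226 f(22,8)=95931 f(22,10)=48279 f(22,12)=19019 f(22,14)=5775 f(22,16)=1309 f(22,18)=209 f(22,20)=21 f(22,22)=1
Σ_s f(22,s) = 705432
P = 705432/4194304 = 88179/524288

Answer: 88179/524288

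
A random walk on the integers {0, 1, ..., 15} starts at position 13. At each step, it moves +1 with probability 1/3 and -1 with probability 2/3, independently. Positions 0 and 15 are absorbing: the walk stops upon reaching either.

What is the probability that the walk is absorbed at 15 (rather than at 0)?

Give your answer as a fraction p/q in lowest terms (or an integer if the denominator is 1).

Biased walk: p = 1/3, q = 2/3, r = q/p = 2
Gambler's ruin: P(hit 15 before 0 | start at 13) = (1 - r^a)/(1 - r^N)
r^13 = 8192; r^15 = 32768
P = (1 - 8192) / (1 - 32768) = -8191 / -32767 = 8191/32767

Answer: 8191/32767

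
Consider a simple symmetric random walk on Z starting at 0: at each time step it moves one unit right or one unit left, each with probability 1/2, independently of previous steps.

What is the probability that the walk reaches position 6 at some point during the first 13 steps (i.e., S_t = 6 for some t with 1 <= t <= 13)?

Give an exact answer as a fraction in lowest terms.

Answer: 189/2048

Derivation:
Count via complement. Let g(t,s) = #length-t paths at position s with S_1..S_t all ≠ 6.
g(t,s) = g(t-1,s-1) + g(t-1,s+1) for s ≠ 6; g(t,6) = 0.
t=0: g(0,0)=1
t=1: g(1,-1)=1 g(1,1)=1
t=2: g(2,-2)=1 g(2,0)=2 g(2,2)=1
t=3: g(3,-3)=1 g(3,-1)=3 g(3,1)=3 g(3,3)=1
t=4: g(4,-4)=1 g(4,-2)=4 g(4,0)=6 g(4,2)=4 g(4,4)=1
t=5: g(5,-5)=1 g(5,-3)=5 g(5,-1)=10 g(5,1)=10 g(5,3)=5 g(5,5)=1
t=6: g(6,-6)=1 g(6,-4)=6 g(6,-2)=15 g(6,0)=20 g(6,2)=15 g(6,4)=6
t=7: g(7,-7)=1 g(7,-5)=7 g(7,-3)=21 g(7,-1)=35 g(7,1)=35 g(7,3)=21 g(7,5)=6
t=8: g(8,-8)=1 g(8,-6)=8 g(8,-4)=28 g(8,-2)=56 g(8,0)=70 g(8,2)=56 g(8,4)=27
t=9: g(9,-9)=1 g(9,-7)=9 g(9,-5)=36 g(9,-3)=84 g(9,-1)=126 g(9,1)=126 g(9,3)=83 g(9,5)=27
t=10: g(10,-10)=1 g(10,-8)=10 g(10,-6)=45 g(10,-4)=120 g(10,-2)=210 g(10,0)=252 g(10,2)=209 g(10,4)=110
t=11: g(11,-11)=1 g(11,-9)=11 g(11,-7)=55 g(11,-5)=165 g(11,-3)=330 g(11,-1)=462 g(11,1)=461 g(11,3)=319 g(11,5)=110
t=12: g(12,-12)=1 g(12,-10)=12 g(12,-8)=66 g(12,-6)=220 g(12,-4)=495 g(12,-2)=792 g(12,0)=923 g(12,2)=780 g(12,4)=429
t=13: g(13,-13)=1 g(13,-11)=13 g(13,-9)=78 g(13,-7)=286 g(13,-5)=715 g(13,-3)=1287 g(13,-1)=1715 g(13,1)=1703 g(13,3)=1209 g(13,5)=429
Paths never hitting 6: Σ_s g(13,s) = 7436
Paths hitting 6: 2^13 - 7436 = 756
P = 756/8192 = 189/2048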